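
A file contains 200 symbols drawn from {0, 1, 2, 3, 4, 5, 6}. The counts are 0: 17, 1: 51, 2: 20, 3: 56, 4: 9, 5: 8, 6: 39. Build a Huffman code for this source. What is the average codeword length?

Probabilities are the counts divided by 200.
Repeatedly combine the two least-probable nodes; the expected code length is the sum of the merged weights.
merge 1/25 + 9/200 → 17/200
merge 17/200 + 17/200 → 17/100
merge 1/10 + 17/100 → 27/100
merge 39/200 + 51/200 → 9/20
merge 27/100 + 7/25 → 11/20
merge 9/20 + 11/20 → 1
L = 17/200 + 17/100 + 27/100 + 9/20 + 11/20 + 1 = 101/40 = 2.525 bits/symbol.

2.525 bits/symbol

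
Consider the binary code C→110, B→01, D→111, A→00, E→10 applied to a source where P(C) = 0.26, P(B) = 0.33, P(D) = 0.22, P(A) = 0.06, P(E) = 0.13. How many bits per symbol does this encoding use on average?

L̄ = Σ pᵢ·ℓᵢ = 0.26·3 + 0.33·2 + 0.22·3 + 0.06·2 + 0.13·2 = 2.48 bits/symbol.

2.48 bits/symbol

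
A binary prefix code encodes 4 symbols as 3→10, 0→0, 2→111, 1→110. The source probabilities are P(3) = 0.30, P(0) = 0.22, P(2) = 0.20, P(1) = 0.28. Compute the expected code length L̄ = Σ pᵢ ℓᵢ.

2.26 bits/symbol

L̄ = Σ pᵢ·ℓᵢ = 0.30·2 + 0.22·1 + 0.20·3 + 0.28·3 = 2.26 bits/symbol.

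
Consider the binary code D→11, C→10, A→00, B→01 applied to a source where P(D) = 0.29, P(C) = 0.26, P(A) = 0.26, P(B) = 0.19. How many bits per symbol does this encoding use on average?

L̄ = Σ pᵢ·ℓᵢ = 0.29·2 + 0.26·2 + 0.26·2 + 0.19·2 = 2 bits/symbol.

2 bits/symbol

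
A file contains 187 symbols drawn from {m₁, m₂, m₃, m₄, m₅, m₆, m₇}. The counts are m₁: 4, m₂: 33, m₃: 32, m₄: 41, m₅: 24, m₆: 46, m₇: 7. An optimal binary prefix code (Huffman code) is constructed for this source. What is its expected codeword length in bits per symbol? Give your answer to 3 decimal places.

Probabilities are the counts divided by 187.
Repeatedly combine the two least-probable nodes; the expected code length is the sum of the merged weights.
merge 4/187 + 7/187 → 1/17
merge 1/17 + 24/187 → 35/187
merge 32/187 + 3/17 → 65/187
merge 35/187 + 41/187 → 76/187
merge 46/187 + 65/187 → 111/187
merge 76/187 + 111/187 → 1
L = 1/17 + 35/187 + 65/187 + 76/187 + 111/187 + 1 = 485/187 ≈ 2.594 bits/symbol.

2.594 bits/symbol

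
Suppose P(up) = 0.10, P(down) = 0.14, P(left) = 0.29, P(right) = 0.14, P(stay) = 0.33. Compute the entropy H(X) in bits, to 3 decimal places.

H = −Σ pᵢ log₂ pᵢ.
−0.10·log₂(0.10) = 0.3322
−0.14·log₂(0.14) = 0.3971
−0.29·log₂(0.29) = 0.5179
−0.14·log₂(0.14) = 0.3971
−0.33·log₂(0.33) = 0.5278
Sum ≈ 2.1721 → 2.172 bits.

2.172 bits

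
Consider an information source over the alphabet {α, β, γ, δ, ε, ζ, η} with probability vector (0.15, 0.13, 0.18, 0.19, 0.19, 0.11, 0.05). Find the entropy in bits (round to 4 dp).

2.7153 bits

H = −Σ pᵢ log₂ pᵢ.
−0.15·log₂(0.15) = 0.4105
−0.13·log₂(0.13) = 0.3826
−0.18·log₂(0.18) = 0.4453
−0.19·log₂(0.19) = 0.4552
−0.19·log₂(0.19) = 0.4552
−0.11·log₂(0.11) = 0.3503
−0.05·log₂(0.05) = 0.2161
Sum ≈ 2.7153 → 2.7153 bits.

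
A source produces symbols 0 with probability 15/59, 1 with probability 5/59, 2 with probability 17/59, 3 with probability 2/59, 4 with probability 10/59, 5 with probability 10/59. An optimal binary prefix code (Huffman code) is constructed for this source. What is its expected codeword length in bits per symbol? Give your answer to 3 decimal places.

Repeatedly combine the two least-probable nodes; the expected code length is the sum of the merged weights.
merge 2/59 + 5/59 → 7/59
merge 7/59 + 10/59 → 17/59
merge 10/59 + 15/59 → 25/59
merge 17/59 + 17/59 → 34/59
merge 25/59 + 34/59 → 1
L = 7/59 + 17/59 + 25/59 + 34/59 + 1 = 142/59 ≈ 2.407 bits/symbol.

2.407 bits/symbol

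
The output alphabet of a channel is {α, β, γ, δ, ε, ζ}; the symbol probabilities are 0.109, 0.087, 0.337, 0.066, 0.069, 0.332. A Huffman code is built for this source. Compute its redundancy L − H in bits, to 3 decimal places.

0.088 bits

Entropy H = −Σ p log₂ p ≈ 2.2369 bits.
Huffman merges: 33/500+69/1000→27/200; 87/1000+109/1000→49/250; 27/200+49/250→331/1000; 331/1000+83/250→663/1000; 337/1000+663/1000→1. L = 93/40 ≈ 2.3250.
L − H = 2.3250 − 2.2369 = 0.088 bits.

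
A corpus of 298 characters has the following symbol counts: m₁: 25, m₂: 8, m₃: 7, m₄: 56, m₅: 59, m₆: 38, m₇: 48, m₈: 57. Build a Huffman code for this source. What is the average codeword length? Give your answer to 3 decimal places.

Probabilities are the counts divided by 298.
Repeatedly combine the two least-probable nodes; the expected code length is the sum of the merged weights.
merge 7/298 + 4/149 → 15/298
merge 15/298 + 25/298 → 20/149
merge 19/149 + 20/149 → 39/149
merge 24/149 + 28/149 → 52/149
merge 57/298 + 59/298 → 58/149
merge 39/149 + 52/149 → 91/149
merge 58/149 + 91/149 → 1
L = 15/298 + 20/149 + 39/149 + 52/149 + 58/149 + 91/149 + 1 = 833/298 ≈ 2.795 bits/symbol.

2.795 bits/symbol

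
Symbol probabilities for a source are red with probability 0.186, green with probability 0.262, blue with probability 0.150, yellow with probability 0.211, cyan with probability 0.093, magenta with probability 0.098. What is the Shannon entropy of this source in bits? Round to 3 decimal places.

H = −Σ pᵢ log₂ pᵢ.
−0.186·log₂(0.186) = 0.4514
−0.262·log₂(0.262) = 0.5063
−0.150·log₂(0.150) = 0.4105
−0.211·log₂(0.211) = 0.4736
−0.093·log₂(0.093) = 0.3187
−0.098·log₂(0.098) = 0.3284
Sum ≈ 2.4889 → 2.489 bits.

2.489 bits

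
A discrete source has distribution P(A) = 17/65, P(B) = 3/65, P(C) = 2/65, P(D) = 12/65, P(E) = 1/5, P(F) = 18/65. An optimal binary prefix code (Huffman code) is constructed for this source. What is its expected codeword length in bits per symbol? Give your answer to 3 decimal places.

2.338 bits/symbol

Repeatedly combine the two least-probable nodes; the expected code length is the sum of the merged weights.
merge 2/65 + 3/65 → 1/13
merge 1/13 + 12/65 → 17/65
merge 1/5 + 17/65 → 6/13
merge 17/65 + 18/65 → 7/13
merge 6/13 + 7/13 → 1
L = 1/13 + 17/65 + 6/13 + 7/13 + 1 = 152/65 ≈ 2.338 bits/symbol.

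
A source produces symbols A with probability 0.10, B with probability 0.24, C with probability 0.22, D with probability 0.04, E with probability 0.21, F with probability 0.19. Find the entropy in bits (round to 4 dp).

2.4207 bits

H = −Σ pᵢ log₂ pᵢ.
−0.10·log₂(0.10) = 0.3322
−0.24·log₂(0.24) = 0.4941
−0.22·log₂(0.22) = 0.4806
−0.04·log₂(0.04) = 0.1858
−0.21·log₂(0.21) = 0.4728
−0.19·log₂(0.19) = 0.4552
Sum ≈ 2.4207 → 2.4207 bits.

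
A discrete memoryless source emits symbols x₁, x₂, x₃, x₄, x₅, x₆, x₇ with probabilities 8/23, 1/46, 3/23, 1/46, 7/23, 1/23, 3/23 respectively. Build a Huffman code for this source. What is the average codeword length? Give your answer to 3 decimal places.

Repeatedly combine the two least-probable nodes; the expected code length is the sum of the merged weights.
merge 1/46 + 1/46 → 1/23
merge 1/23 + 1/23 → 2/23
merge 2/23 + 3/23 → 5/23
merge 3/23 + 5/23 → 8/23
merge 7/23 + 8/23 → 15/23
merge 8/23 + 15/23 → 1
L = 1/23 + 2/23 + 5/23 + 8/23 + 15/23 + 1 = 54/23 ≈ 2.348 bits/symbol.

2.348 bits/symbol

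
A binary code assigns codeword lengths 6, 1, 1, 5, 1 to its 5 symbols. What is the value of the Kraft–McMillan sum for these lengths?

1.546875

With common denominator 2^6 = 64: Σ 2^(−ℓᵢ) = 1/64 + 32/64 + 32/64 + 2/64 + 32/64 = 99/64 = 1.546875.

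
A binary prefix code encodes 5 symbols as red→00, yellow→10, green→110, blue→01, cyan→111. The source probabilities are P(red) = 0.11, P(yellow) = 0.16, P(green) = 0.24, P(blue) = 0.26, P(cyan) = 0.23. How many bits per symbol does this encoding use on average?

L̄ = Σ pᵢ·ℓᵢ = 0.11·2 + 0.16·2 + 0.24·3 + 0.26·2 + 0.23·3 = 2.47 bits/symbol.

2.47 bits/symbol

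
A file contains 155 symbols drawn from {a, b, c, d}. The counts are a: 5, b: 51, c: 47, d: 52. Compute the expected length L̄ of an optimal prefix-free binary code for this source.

Probabilities are the counts divided by 155.
Repeatedly combine the two least-probable nodes; the expected code length is the sum of the merged weights.
merge 1/31 + 47/155 → 52/155
merge 51/155 + 52/155 → 103/155
merge 52/155 + 103/155 → 1
L = 52/155 + 103/155 + 1 = 2 bits/symbol.

2 bits/symbol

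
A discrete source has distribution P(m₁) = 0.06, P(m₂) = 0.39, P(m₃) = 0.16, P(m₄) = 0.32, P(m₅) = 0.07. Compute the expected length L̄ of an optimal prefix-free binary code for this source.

2.03 bits/symbol

Repeatedly combine the two least-probable nodes; the expected code length is the sum of the merged weights.
merge 3/50 + 7/100 → 13/100
merge 13/100 + 4/25 → 29/100
merge 29/100 + 8/25 → 61/100
merge 39/100 + 61/100 → 1
L = 13/100 + 29/100 + 61/100 + 1 = 203/100 = 2.03 bits/symbol.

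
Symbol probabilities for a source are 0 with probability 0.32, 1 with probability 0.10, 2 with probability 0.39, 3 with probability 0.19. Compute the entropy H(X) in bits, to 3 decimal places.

H = −Σ pᵢ log₂ pᵢ.
−0.32·log₂(0.32) = 0.5260
−0.10·log₂(0.10) = 0.3322
−0.39·log₂(0.39) = 0.5298
−0.19·log₂(0.19) = 0.4552
Sum ≈ 1.8433 → 1.843 bits.

1.843 bits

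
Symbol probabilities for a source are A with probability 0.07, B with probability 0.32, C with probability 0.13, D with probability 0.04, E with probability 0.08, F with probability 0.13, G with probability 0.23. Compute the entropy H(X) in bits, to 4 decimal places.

H = −Σ pᵢ log₂ pᵢ.
−0.07·log₂(0.07) = 0.2686
−0.32·log₂(0.32) = 0.5260
−0.13·log₂(0.13) = 0.3826
−0.04·log₂(0.04) = 0.1858
−0.08·log₂(0.08) = 0.2915
−0.13·log₂(0.13) = 0.3826
−0.23·log₂(0.23) = 0.4877
Sum ≈ 2.5248 → 2.5248 bits.

2.5248 bits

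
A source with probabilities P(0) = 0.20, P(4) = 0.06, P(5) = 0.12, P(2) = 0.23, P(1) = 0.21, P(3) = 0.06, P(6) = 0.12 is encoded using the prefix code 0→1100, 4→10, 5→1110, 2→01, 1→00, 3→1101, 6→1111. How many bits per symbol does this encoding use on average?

3 bits/symbol

L̄ = Σ pᵢ·ℓᵢ = 0.20·4 + 0.06·2 + 0.12·4 + 0.23·2 + 0.21·2 + 0.06·4 + 0.12·4 = 3 bits/symbol.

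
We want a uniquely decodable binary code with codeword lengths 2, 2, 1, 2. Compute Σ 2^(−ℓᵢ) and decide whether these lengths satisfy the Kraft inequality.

1.25; no

With common denominator 2^2 = 4: Σ 2^(−ℓᵢ) = 1/4 + 1/4 + 2/4 + 1/4 = 5/4 = 1.25.
Kraft's inequality requires Σ ≤ 1; here Σ = 1.25 > 1, so no such prefix code exists.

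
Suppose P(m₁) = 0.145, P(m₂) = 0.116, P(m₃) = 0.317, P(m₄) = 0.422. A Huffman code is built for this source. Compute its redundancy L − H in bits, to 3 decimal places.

0.024 bits

Entropy H = −Σ p log₂ p ≈ 1.8151 bits.
Huffman merges: 29/250+29/200→261/1000; 261/1000+317/1000→289/500; 211/500+289/500→1. L = 1839/1000 ≈ 1.8390.
L − H = 1.8390 − 1.8151 = 0.024 bits.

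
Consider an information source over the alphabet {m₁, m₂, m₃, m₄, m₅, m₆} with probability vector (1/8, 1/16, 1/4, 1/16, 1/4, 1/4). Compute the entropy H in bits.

Each probability is a power of 1/2, so log₂(1/p) is an integer.
H = Σ p·log₂(1/p) = 1/8·3 + 1/16·4 + 1/4·2 + 1/16·4 + 1/4·2 + 1/4·2 = 2.375 bits.

2.375 bits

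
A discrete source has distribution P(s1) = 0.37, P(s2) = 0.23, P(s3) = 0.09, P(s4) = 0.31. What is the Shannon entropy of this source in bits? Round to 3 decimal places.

H = −Σ pᵢ log₂ pᵢ.
−0.37·log₂(0.37) = 0.5307
−0.23·log₂(0.23) = 0.4877
−0.09·log₂(0.09) = 0.3127
−0.31·log₂(0.31) = 0.5238
Sum ≈ 1.8548 → 1.855 bits.

1.855 bits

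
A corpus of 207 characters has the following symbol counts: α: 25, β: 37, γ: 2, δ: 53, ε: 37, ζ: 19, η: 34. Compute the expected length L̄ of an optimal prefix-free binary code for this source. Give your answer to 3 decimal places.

Probabilities are the counts divided by 207.
Repeatedly combine the two least-probable nodes; the expected code length is the sum of the merged weights.
merge 2/207 + 19/207 → 7/69
merge 7/69 + 25/207 → 2/9
merge 34/207 + 37/207 → 71/207
merge 37/207 + 2/9 → 83/207
merge 53/207 + 71/207 → 124/207
merge 83/207 + 124/207 → 1
L = 7/69 + 2/9 + 71/207 + 83/207 + 124/207 + 1 = 8/3 ≈ 2.667 bits/symbol.

2.667 bits/symbol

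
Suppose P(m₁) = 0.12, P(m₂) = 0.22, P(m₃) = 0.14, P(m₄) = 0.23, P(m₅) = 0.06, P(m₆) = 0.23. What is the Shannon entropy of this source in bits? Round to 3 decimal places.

H = −Σ pᵢ log₂ pᵢ.
−0.12·log₂(0.12) = 0.3671
−0.22·log₂(0.22) = 0.4806
−0.14·log₂(0.14) = 0.3971
−0.23·log₂(0.23) = 0.4877
−0.06·log₂(0.06) = 0.2435
−0.23·log₂(0.23) = 0.4877
Sum ≈ 2.4636 → 2.464 bits.

2.464 bits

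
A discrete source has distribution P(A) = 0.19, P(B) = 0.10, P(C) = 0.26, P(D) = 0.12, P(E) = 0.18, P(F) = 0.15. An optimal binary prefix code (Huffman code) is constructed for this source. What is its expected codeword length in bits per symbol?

Repeatedly combine the two least-probable nodes; the expected code length is the sum of the merged weights.
merge 1/10 + 3/25 → 11/50
merge 3/20 + 9/50 → 33/100
merge 19/100 + 11/50 → 41/100
merge 13/50 + 33/100 → 59/100
merge 41/100 + 59/100 → 1
L = 11/50 + 33/100 + 41/100 + 59/100 + 1 = 51/20 = 2.55 bits/symbol.

2.55 bits/symbol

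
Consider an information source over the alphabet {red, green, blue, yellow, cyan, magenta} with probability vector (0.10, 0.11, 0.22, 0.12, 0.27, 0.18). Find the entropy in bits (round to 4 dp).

H = −Σ pᵢ log₂ pᵢ.
−0.10·log₂(0.10) = 0.3322
−0.11·log₂(0.11) = 0.3503
−0.22·log₂(0.22) = 0.4806
−0.12·log₂(0.12) = 0.3671
−0.27·log₂(0.27) = 0.5100
−0.18·log₂(0.18) = 0.4453
Sum ≈ 2.4854 → 2.4854 bits.

2.4854 bits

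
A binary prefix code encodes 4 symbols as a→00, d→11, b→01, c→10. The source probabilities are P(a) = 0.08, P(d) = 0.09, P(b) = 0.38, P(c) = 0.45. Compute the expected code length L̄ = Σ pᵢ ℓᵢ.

2 bits/symbol

L̄ = Σ pᵢ·ℓᵢ = 0.08·2 + 0.09·2 + 0.38·2 + 0.45·2 = 2 bits/symbol.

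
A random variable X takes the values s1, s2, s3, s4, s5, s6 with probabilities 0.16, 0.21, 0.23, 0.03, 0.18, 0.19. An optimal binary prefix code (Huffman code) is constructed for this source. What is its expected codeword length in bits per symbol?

2.56 bits/symbol

Repeatedly combine the two least-probable nodes; the expected code length is the sum of the merged weights.
merge 3/100 + 4/25 → 19/100
merge 9/50 + 19/100 → 37/100
merge 19/100 + 21/100 → 2/5
merge 23/100 + 37/100 → 3/5
merge 2/5 + 3/5 → 1
L = 19/100 + 37/100 + 2/5 + 3/5 + 1 = 64/25 = 2.56 bits/symbol.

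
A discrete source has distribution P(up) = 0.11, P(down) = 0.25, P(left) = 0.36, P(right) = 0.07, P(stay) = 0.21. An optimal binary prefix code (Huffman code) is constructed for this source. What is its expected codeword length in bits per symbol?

2.18 bits/symbol

Repeatedly combine the two least-probable nodes; the expected code length is the sum of the merged weights.
merge 7/100 + 11/100 → 9/50
merge 9/50 + 21/100 → 39/100
merge 1/4 + 9/25 → 61/100
merge 39/100 + 61/100 → 1
L = 9/50 + 39/100 + 61/100 + 1 = 109/50 = 2.18 bits/symbol.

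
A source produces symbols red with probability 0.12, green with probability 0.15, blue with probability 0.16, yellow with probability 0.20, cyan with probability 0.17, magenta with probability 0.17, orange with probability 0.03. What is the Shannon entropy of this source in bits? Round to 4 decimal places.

2.6860 bits

H = −Σ pᵢ log₂ pᵢ.
−0.12·log₂(0.12) = 0.3671
−0.15·log₂(0.15) = 0.4105
−0.16·log₂(0.16) = 0.4230
−0.20·log₂(0.20) = 0.4644
−0.17·log₂(0.17) = 0.4346
−0.17·log₂(0.17) = 0.4346
−0.03·log₂(0.03) = 0.1518
Sum ≈ 2.6860 → 2.6860 bits.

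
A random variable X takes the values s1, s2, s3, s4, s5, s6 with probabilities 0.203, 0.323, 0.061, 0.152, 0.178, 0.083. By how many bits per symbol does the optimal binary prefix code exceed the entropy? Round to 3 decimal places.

0.046 bits

Entropy H = −Σ p log₂ p ≈ 2.3941 bits.
Huffman merges: 61/1000+83/1000→18/125; 18/125+19/125→37/125; 89/500+203/1000→381/1000; 37/125+323/1000→619/1000; 381/1000+619/1000→1. L = 61/25 ≈ 2.4400.
L − H = 2.4400 − 2.3941 = 0.046 bits.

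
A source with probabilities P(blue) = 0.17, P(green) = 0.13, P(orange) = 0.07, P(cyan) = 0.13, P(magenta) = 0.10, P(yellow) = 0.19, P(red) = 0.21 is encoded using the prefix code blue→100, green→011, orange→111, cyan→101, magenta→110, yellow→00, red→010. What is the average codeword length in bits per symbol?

L̄ = Σ pᵢ·ℓᵢ = 0.17·3 + 0.13·3 + 0.07·3 + 0.13·3 + 0.10·3 + 0.19·2 + 0.21·3 = 2.81 bits/symbol.

2.81 bits/symbol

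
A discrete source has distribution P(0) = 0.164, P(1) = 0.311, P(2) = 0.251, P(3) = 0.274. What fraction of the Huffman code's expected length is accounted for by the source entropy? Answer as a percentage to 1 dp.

Entropy H = −Σ p log₂ p ≈ 1.9641 bits.
Huffman merges: 41/250+251/1000→83/200; 137/500+311/1000→117/200; 83/200+117/200→1. L = 2 ≈ 2.0000.
Efficiency = H/L = 1.9641/2.0000 = 98.2%.

98.2%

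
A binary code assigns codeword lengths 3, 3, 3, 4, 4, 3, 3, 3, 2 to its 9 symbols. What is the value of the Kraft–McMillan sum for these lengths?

1.125

With common denominator 2^4 = 16: Σ 2^(−ℓᵢ) = 2/16 + 2/16 + 2/16 + 1/16 + 1/16 + 2/16 + 2/16 + 2/16 + 4/16 = 18/16 = 1.125.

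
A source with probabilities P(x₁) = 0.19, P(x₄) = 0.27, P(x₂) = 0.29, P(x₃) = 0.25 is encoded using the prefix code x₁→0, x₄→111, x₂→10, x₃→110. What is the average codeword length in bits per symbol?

L̄ = Σ pᵢ·ℓᵢ = 0.19·1 + 0.27·3 + 0.29·2 + 0.25·3 = 2.33 bits/symbol.

2.33 bits/symbol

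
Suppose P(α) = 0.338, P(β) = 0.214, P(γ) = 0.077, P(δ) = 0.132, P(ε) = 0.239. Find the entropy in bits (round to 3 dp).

2.169 bits

H = −Σ pᵢ log₂ pᵢ.
−0.338·log₂(0.338) = 0.5289
−0.214·log₂(0.214) = 0.4760
−0.077·log₂(0.077) = 0.2848
−0.132·log₂(0.132) = 0.3856
−0.239·log₂(0.239) = 0.4935
Sum ≈ 2.1689 → 2.169 bits.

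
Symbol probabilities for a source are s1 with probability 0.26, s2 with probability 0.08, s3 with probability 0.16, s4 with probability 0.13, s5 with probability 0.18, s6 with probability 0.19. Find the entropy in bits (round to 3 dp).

H = −Σ pᵢ log₂ pᵢ.
−0.26·log₂(0.26) = 0.5053
−0.08·log₂(0.08) = 0.2915
−0.16·log₂(0.16) = 0.4230
−0.13·log₂(0.13) = 0.3826
−0.18·log₂(0.18) = 0.4453
−0.19·log₂(0.19) = 0.4552
Sum ≈ 2.5030 → 2.503 bits.

2.503 bits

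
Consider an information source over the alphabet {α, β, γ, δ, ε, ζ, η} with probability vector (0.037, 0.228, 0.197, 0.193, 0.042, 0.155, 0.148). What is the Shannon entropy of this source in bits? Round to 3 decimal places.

H = −Σ pᵢ log₂ pᵢ.
−0.037·log₂(0.037) = 0.1760
−0.228·log₂(0.228) = 0.4863
−0.197·log₂(0.197) = 0.4617
−0.193·log₂(0.193) = 0.4581
−0.042·log₂(0.042) = 0.1921
−0.155·log₂(0.155) = 0.4169
−0.148·log₂(0.148) = 0.4079
Sum ≈ 2.5990 → 2.599 bits.

2.599 bits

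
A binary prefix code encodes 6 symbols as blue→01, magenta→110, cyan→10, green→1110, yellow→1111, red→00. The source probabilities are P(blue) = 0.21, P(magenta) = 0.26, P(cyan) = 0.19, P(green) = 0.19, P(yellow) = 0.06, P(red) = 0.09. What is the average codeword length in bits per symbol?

L̄ = Σ pᵢ·ℓᵢ = 0.21·2 + 0.26·3 + 0.19·2 + 0.19·4 + 0.06·4 + 0.09·2 = 2.76 bits/symbol.

2.76 bits/symbol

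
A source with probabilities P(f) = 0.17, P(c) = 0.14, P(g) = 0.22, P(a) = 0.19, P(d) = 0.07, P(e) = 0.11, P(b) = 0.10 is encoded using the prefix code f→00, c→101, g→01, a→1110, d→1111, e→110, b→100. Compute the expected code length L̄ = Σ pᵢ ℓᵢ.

L̄ = Σ pᵢ·ℓᵢ = 0.17·2 + 0.14·3 + 0.22·2 + 0.19·4 + 0.07·4 + 0.11·3 + 0.10·3 = 2.87 bits/symbol.

2.87 bits/symbol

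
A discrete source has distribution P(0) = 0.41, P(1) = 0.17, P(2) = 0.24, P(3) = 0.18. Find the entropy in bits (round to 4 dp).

H = −Σ pᵢ log₂ pᵢ.
−0.41·log₂(0.41) = 0.5274
−0.17·log₂(0.17) = 0.4346
−0.24·log₂(0.24) = 0.4941
−0.18·log₂(0.18) = 0.4453
Sum ≈ 1.9014 → 1.9014 bits.

1.9014 bits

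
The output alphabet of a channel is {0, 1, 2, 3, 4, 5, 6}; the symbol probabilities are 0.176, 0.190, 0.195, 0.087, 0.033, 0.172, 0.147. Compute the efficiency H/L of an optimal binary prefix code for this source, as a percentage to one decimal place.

Entropy H = −Σ p log₂ p ≈ 2.6686 bits.
Huffman merges: 33/1000+87/1000→3/25; 3/25+147/1000→267/1000; 43/250+22/125→87/250; 19/100+39/200→77/200; 267/1000+87/250→123/200; 77/200+123/200→1. L = 547/200 ≈ 2.7350.
Efficiency = H/L = 2.6686/2.7350 = 97.6%.

97.6%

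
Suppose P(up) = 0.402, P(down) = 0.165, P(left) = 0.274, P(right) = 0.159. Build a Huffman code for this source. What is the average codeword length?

Repeatedly combine the two least-probable nodes; the expected code length is the sum of the merged weights.
merge 159/1000 + 33/200 → 81/250
merge 137/500 + 81/250 → 299/500
merge 201/500 + 299/500 → 1
L = 81/250 + 299/500 + 1 = 961/500 = 1.922 bits/symbol.

1.922 bits/symbol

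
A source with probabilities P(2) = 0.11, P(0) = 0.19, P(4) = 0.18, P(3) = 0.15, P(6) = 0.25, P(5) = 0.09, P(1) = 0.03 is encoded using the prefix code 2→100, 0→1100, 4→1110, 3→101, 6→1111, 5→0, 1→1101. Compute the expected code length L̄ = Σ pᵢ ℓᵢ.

3.47 bits/symbol

L̄ = Σ pᵢ·ℓᵢ = 0.11·3 + 0.19·4 + 0.18·4 + 0.15·3 + 0.25·4 + 0.09·1 + 0.03·4 = 3.47 bits/symbol.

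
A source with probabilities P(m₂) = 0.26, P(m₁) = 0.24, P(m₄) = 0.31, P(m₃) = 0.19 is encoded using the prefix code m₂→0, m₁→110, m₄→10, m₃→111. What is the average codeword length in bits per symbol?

L̄ = Σ pᵢ·ℓᵢ = 0.26·1 + 0.24·3 + 0.31·2 + 0.19·3 = 2.17 bits/symbol.

2.17 bits/symbol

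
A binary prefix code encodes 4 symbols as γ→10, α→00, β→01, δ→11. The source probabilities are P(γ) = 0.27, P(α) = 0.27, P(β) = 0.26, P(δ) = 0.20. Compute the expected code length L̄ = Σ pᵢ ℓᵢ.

2 bits/symbol

L̄ = Σ pᵢ·ℓᵢ = 0.27·2 + 0.27·2 + 0.26·2 + 0.20·2 = 2 bits/symbol.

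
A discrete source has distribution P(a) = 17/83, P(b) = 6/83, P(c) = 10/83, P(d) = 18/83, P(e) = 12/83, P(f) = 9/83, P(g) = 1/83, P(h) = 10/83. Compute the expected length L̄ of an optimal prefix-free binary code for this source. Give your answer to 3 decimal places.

Repeatedly combine the two least-probable nodes; the expected code length is the sum of the merged weights.
merge 1/83 + 6/83 → 7/83
merge 7/83 + 9/83 → 16/83
merge 10/83 + 10/83 → 20/83
merge 12/83 + 16/83 → 28/83
merge 17/83 + 18/83 → 35/83
merge 20/83 + 28/83 → 48/83
merge 35/83 + 48/83 → 1
L = 7/83 + 16/83 + 20/83 + 28/83 + 35/83 + 48/83 + 1 = 237/83 ≈ 2.855 bits/symbol.

2.855 bits/symbol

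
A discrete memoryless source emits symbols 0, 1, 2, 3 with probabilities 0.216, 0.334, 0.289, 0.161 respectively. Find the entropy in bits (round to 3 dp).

1.948 bits

H = −Σ pᵢ log₂ pᵢ.
−0.216·log₂(0.216) = 0.4776
−0.334·log₂(0.334) = 0.5284
−0.289·log₂(0.289) = 0.5176
−0.161·log₂(0.161) = 0.4242
Sum ≈ 1.9477 → 1.948 bits.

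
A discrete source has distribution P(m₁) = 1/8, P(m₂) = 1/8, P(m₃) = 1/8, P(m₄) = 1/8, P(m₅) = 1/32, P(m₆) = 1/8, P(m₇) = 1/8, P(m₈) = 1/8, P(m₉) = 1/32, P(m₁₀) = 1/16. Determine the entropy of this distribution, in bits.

3.1875 bits

Each probability is a power of 1/2, so log₂(1/p) is an integer.
H = Σ p·log₂(1/p) = 1/8·3 + 1/8·3 + 1/8·3 + 1/8·3 + 1/32·5 + 1/8·3 + 1/8·3 + 1/8·3 + 1/32·5 + 1/16·4 = 3.1875 bits.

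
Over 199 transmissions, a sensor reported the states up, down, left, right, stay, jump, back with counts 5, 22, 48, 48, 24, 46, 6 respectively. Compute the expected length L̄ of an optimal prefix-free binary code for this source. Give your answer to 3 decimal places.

2.508 bits/symbol

Probabilities are the counts divided by 199.
Repeatedly combine the two least-probable nodes; the expected code length is the sum of the merged weights.
merge 5/199 + 6/199 → 11/199
merge 11/199 + 22/199 → 33/199
merge 24/199 + 33/199 → 57/199
merge 46/199 + 48/199 → 94/199
merge 48/199 + 57/199 → 105/199
merge 94/199 + 105/199 → 1
L = 11/199 + 33/199 + 57/199 + 94/199 + 105/199 + 1 = 499/199 ≈ 2.508 bits/symbol.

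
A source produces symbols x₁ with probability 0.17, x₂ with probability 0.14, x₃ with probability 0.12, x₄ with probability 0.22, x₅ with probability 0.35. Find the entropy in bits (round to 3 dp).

2.209 bits

H = −Σ pᵢ log₂ pᵢ.
−0.17·log₂(0.17) = 0.4346
−0.14·log₂(0.14) = 0.3971
−0.12·log₂(0.12) = 0.3671
−0.22·log₂(0.22) = 0.4806
−0.35·log₂(0.35) = 0.5301
Sum ≈ 2.2094 → 2.209 bits.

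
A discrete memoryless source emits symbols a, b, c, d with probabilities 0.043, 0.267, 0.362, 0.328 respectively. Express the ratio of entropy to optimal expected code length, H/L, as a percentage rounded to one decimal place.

Entropy H = −Σ p log₂ p ≈ 1.7620 bits.
Huffman merges: 43/1000+267/1000→31/100; 31/100+41/125→319/500; 181/500+319/500→1. L = 487/250 ≈ 1.9480.
Efficiency = H/L = 1.7620/1.9480 = 90.5%.

90.5%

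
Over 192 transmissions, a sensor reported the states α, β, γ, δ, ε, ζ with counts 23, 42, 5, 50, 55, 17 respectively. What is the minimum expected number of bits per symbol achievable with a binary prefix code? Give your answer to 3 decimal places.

2.349 bits/symbol

Probabilities are the counts divided by 192.
Repeatedly combine the two least-probable nodes; the expected code length is the sum of the merged weights.
merge 5/192 + 17/192 → 11/96
merge 11/96 + 23/192 → 15/64
merge 7/32 + 15/64 → 29/64
merge 25/96 + 55/192 → 35/64
merge 29/64 + 35/64 → 1
L = 11/96 + 15/64 + 29/64 + 35/64 + 1 = 451/192 ≈ 2.349 bits/symbol.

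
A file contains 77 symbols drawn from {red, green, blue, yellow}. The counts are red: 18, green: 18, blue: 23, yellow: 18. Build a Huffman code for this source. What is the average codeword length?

2 bits/symbol

Probabilities are the counts divided by 77.
Repeatedly combine the two least-probable nodes; the expected code length is the sum of the merged weights.
merge 18/77 + 18/77 → 36/77
merge 18/77 + 23/77 → 41/77
merge 36/77 + 41/77 → 1
L = 36/77 + 41/77 + 1 = 2 bits/symbol.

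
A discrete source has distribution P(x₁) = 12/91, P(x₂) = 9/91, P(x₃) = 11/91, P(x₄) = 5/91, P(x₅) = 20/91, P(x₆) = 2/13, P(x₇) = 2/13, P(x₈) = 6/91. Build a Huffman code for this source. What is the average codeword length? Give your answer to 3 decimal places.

Repeatedly combine the two least-probable nodes; the expected code length is the sum of the merged weights.
merge 5/91 + 6/91 → 11/91
merge 9/91 + 11/91 → 20/91
merge 11/91 + 12/91 → 23/91
merge 2/13 + 2/13 → 4/13
merge 20/91 + 20/91 → 40/91
merge 23/91 + 4/13 → 51/91
merge 40/91 + 51/91 → 1
L = 11/91 + 20/91 + 23/91 + 4/13 + 40/91 + 51/91 + 1 = 264/91 ≈ 2.901 bits/symbol.

2.901 bits/symbol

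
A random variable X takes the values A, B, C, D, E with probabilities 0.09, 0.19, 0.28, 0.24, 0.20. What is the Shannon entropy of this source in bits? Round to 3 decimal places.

2.241 bits

H = −Σ pᵢ log₂ pᵢ.
−0.09·log₂(0.09) = 0.3127
−0.19·log₂(0.19) = 0.4552
−0.28·log₂(0.28) = 0.5142
−0.24·log₂(0.24) = 0.4941
−0.20·log₂(0.20) = 0.4644
Sum ≈ 2.2406 → 2.241 bits.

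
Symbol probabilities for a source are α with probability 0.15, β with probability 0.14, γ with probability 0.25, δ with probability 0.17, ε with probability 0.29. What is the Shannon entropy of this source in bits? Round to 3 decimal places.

2.260 bits

H = −Σ pᵢ log₂ pᵢ.
−0.15·log₂(0.15) = 0.4105
−0.14·log₂(0.14) = 0.3971
−0.25·log₂(0.25) = 0.5000
−0.17·log₂(0.17) = 0.4346
−0.29·log₂(0.29) = 0.5179
Sum ≈ 2.2601 → 2.260 bits.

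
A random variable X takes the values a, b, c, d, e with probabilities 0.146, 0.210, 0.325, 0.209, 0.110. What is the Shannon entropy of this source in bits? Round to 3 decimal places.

2.227 bits

H = −Σ pᵢ log₂ pᵢ.
−0.146·log₂(0.146) = 0.4053
−0.210·log₂(0.210) = 0.4728
−0.325·log₂(0.325) = 0.5270
−0.209·log₂(0.209) = 0.4720
−0.110·log₂(0.110) = 0.3503
Sum ≈ 2.2274 → 2.227 bits.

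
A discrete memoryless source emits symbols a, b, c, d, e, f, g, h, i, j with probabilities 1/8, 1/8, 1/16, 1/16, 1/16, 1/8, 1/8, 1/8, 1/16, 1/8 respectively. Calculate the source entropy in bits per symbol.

Each probability is a power of 1/2, so log₂(1/p) is an integer.
H = Σ p·log₂(1/p) = 1/8·3 + 1/8·3 + 1/16·4 + 1/16·4 + 1/16·4 + 1/8·3 + 1/8·3 + 1/8·3 + 1/16·4 + 1/8·3 = 3.25 bits.

3.25 bits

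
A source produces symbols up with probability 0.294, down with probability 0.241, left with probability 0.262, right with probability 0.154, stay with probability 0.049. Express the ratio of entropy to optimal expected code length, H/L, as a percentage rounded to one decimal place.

97.6%

Entropy H = −Σ p log₂ p ≈ 2.1491 bits.
Huffman merges: 49/1000+77/500→203/1000; 203/1000+241/1000→111/250; 131/500+147/500→139/250; 111/250+139/250→1. L = 2203/1000 ≈ 2.2030.
Efficiency = H/L = 2.1491/2.2030 = 97.6%.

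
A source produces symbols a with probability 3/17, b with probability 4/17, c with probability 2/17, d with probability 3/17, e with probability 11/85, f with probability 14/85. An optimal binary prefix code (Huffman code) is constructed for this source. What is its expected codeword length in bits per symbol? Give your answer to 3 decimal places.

Repeatedly combine the two least-probable nodes; the expected code length is the sum of the merged weights.
merge 2/17 + 11/85 → 21/85
merge 14/85 + 3/17 → 29/85
merge 3/17 + 4/17 → 7/17
merge 21/85 + 29/85 → 10/17
merge 7/17 + 10/17 → 1
L = 21/85 + 29/85 + 7/17 + 10/17 + 1 = 44/17 ≈ 2.588 bits/symbol.

2.588 bits/symbol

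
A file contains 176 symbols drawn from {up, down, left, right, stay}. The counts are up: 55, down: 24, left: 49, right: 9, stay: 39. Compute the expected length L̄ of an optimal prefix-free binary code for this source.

Probabilities are the counts divided by 176.
Repeatedly combine the two least-probable nodes; the expected code length is the sum of the merged weights.
merge 9/176 + 3/22 → 3/16
merge 3/16 + 39/176 → 9/22
merge 49/176 + 5/16 → 13/22
merge 9/22 + 13/22 → 1
L = 3/16 + 9/22 + 13/22 + 1 = 35/16 = 2.1875 bits/symbol.

2.1875 bits/symbol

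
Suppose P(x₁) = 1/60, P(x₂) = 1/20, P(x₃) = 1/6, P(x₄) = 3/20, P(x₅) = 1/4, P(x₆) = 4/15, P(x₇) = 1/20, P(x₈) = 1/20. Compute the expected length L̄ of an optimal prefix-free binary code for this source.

Repeatedly combine the two least-probable nodes; the expected code length is the sum of the merged weights.
merge 1/60 + 1/20 → 1/15
merge 1/20 + 1/20 → 1/10
merge 1/15 + 1/10 → 1/6
merge 3/20 + 1/6 → 19/60
merge 1/6 + 1/4 → 5/12
merge 4/15 + 19/60 → 7/12
merge 5/12 + 7/12 → 1
L = 1/15 + 1/10 + 1/6 + 19/60 + 5/12 + 7/12 + 1 = 53/20 = 2.65 bits/symbol.

2.65 bits/symbol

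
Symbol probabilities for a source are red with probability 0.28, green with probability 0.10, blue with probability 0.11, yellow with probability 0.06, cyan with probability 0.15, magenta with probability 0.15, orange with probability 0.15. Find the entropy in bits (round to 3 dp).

2.672 bits

H = −Σ pᵢ log₂ pᵢ.
−0.28·log₂(0.28) = 0.5142
−0.10·log₂(0.10) = 0.3322
−0.11·log₂(0.11) = 0.3503
−0.06·log₂(0.06) = 0.2435
−0.15·log₂(0.15) = 0.4105
−0.15·log₂(0.15) = 0.4105
−0.15·log₂(0.15) = 0.4105
Sum ≈ 2.6719 → 2.672 bits.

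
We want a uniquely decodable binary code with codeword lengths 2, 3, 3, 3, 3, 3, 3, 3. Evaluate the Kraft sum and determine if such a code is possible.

With common denominator 2^3 = 8: Σ 2^(−ℓᵢ) = 2/8 + 1/8 + 1/8 + 1/8 + 1/8 + 1/8 + 1/8 + 1/8 = 9/8 = 1.125.
Kraft's inequality requires Σ ≤ 1; here Σ = 1.125 > 1, so no such prefix code exists.

1.125; no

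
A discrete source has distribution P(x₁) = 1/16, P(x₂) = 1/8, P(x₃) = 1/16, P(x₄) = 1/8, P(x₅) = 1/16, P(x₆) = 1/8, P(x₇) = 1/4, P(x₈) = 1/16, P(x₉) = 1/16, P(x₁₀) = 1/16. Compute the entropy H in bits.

Each probability is a power of 1/2, so log₂(1/p) is an integer.
H = Σ p·log₂(1/p) = 1/16·4 + 1/8·3 + 1/16·4 + 1/8·3 + 1/16·4 + 1/8·3 + 1/4·2 + 1/16·4 + 1/16·4 + 1/16·4 = 3.125 bits.

3.125 bits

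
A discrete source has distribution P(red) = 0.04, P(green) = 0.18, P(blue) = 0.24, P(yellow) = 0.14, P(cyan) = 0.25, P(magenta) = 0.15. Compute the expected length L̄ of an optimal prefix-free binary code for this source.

Repeatedly combine the two least-probable nodes; the expected code length is the sum of the merged weights.
merge 1/25 + 7/50 → 9/50
merge 3/20 + 9/50 → 33/100
merge 9/50 + 6/25 → 21/50
merge 1/4 + 33/100 → 29/50
merge 21/50 + 29/50 → 1
L = 9/50 + 33/100 + 21/50 + 29/50 + 1 = 251/100 = 2.51 bits/symbol.

2.51 bits/symbol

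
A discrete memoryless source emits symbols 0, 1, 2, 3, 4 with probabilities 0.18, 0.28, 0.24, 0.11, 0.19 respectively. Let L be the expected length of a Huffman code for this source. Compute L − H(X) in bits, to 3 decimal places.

0.031 bits

Entropy H = −Σ p log₂ p ≈ 2.2592 bits.
Huffman merges: 11/100+9/50→29/100; 19/100+6/25→43/100; 7/25+29/100→57/100; 43/100+57/100→1. L = 229/100 ≈ 2.2900.
L − H = 2.2900 − 2.2592 = 0.031 bits.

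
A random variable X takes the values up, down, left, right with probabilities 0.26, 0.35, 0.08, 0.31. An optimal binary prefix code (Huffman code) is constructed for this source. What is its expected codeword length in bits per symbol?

Repeatedly combine the two least-probable nodes; the expected code length is the sum of the merged weights.
merge 2/25 + 13/50 → 17/50
merge 31/100 + 17/50 → 13/20
merge 7/20 + 13/20 → 1
L = 17/50 + 13/20 + 1 = 199/100 = 1.99 bits/symbol.

1.99 bits/symbol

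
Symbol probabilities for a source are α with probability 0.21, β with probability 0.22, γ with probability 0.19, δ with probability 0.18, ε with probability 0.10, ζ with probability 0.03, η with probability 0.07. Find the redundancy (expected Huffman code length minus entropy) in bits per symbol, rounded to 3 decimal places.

0.064 bits

Entropy H = −Σ p log₂ p ≈ 2.6064 bits.
Huffman merges: 3/100+7/100→1/10; 1/10+1/10→1/5; 9/50+19/100→37/100; 1/5+21/100→41/100; 11/50+37/100→59/100; 41/100+59/100→1. L = 267/100 ≈ 2.6700.
L − H = 2.6700 − 2.6064 = 0.064 bits.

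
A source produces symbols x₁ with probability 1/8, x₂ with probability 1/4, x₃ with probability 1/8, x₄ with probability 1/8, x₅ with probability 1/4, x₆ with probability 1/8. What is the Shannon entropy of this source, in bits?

2.5 bits

Each probability is a power of 1/2, so log₂(1/p) is an integer.
H = Σ p·log₂(1/p) = 1/8·3 + 1/4·2 + 1/8·3 + 1/8·3 + 1/4·2 + 1/8·3 = 2.5 bits.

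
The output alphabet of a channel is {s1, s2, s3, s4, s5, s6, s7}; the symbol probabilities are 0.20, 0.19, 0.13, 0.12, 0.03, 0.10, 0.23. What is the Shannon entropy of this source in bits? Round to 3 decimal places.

2.641 bits

H = −Σ pᵢ log₂ pᵢ.
−0.20·log₂(0.20) = 0.4644
−0.19·log₂(0.19) = 0.4552
−0.13·log₂(0.13) = 0.3826
−0.12·log₂(0.12) = 0.3671
−0.03·log₂(0.03) = 0.1518
−0.10·log₂(0.10) = 0.3322
−0.23·log₂(0.23) = 0.4877
Sum ≈ 2.6410 → 2.641 bits.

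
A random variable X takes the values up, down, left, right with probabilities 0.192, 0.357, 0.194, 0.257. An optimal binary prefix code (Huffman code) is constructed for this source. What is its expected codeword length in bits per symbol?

2 bits/symbol

Repeatedly combine the two least-probable nodes; the expected code length is the sum of the merged weights.
merge 24/125 + 97/500 → 193/500
merge 257/1000 + 357/1000 → 307/500
merge 193/500 + 307/500 → 1
L = 193/500 + 307/500 + 1 = 2 bits/symbol.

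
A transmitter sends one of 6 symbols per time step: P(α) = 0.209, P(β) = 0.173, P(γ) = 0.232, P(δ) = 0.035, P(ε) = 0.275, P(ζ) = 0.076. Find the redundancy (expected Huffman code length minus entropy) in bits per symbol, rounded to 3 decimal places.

Entropy H = −Σ p log₂ p ≈ 2.3629 bits.
Huffman merges: 7/200+19/250→111/1000; 111/1000+173/1000→71/250; 209/1000+29/125→441/1000; 11/40+71/250→559/1000; 441/1000+559/1000→1. L = 479/200 ≈ 2.3950.
L − H = 2.3950 − 2.3629 = 0.032 bits.

0.032 bits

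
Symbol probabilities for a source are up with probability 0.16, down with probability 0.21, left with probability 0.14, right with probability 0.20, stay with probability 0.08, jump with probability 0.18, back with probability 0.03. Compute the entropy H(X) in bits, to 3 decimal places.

H = −Σ pᵢ log₂ pᵢ.
−0.16·log₂(0.16) = 0.4230
−0.21·log₂(0.21) = 0.4728
−0.14·log₂(0.14) = 0.3971
−0.20·log₂(0.20) = 0.4644
−0.08·log₂(0.08) = 0.2915
−0.18·log₂(0.18) = 0.4453
−0.03·log₂(0.03) = 0.1518
Sum ≈ 2.6459 → 2.646 bits.

2.646 bits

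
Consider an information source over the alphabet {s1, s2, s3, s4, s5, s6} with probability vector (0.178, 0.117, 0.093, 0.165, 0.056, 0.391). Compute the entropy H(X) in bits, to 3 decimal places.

H = −Σ pᵢ log₂ pᵢ.
−0.178·log₂(0.178) = 0.4432
−0.117·log₂(0.117) = 0.3622
−0.093·log₂(0.093) = 0.3187
−0.165·log₂(0.165) = 0.4289
−0.056·log₂(0.056) = 0.2329
−0.391·log₂(0.391) = 0.5297
Sum ≈ 2.3156 → 2.316 bits.

2.316 bits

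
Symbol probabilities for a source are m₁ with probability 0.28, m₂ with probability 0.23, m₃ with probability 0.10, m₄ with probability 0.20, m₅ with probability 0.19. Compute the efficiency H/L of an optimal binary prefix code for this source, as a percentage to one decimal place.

Entropy H = −Σ p log₂ p ≈ 2.2537 bits.
Huffman merges: 1/10+19/100→29/100; 1/5+23/100→43/100; 7/25+29/100→57/100; 43/100+57/100→1. L = 229/100 ≈ 2.2900.
Efficiency = H/L = 2.2537/2.2900 = 98.4%.

98.4%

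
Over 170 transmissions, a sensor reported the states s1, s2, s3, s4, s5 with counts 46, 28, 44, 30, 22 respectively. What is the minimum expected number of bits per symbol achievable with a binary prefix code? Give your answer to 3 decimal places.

2.294 bits/symbol

Probabilities are the counts divided by 170.
Repeatedly combine the two least-probable nodes; the expected code length is the sum of the merged weights.
merge 11/85 + 14/85 → 5/17
merge 3/17 + 22/85 → 37/85
merge 23/85 + 5/17 → 48/85
merge 37/85 + 48/85 → 1
L = 5/17 + 37/85 + 48/85 + 1 = 39/17 ≈ 2.294 bits/symbol.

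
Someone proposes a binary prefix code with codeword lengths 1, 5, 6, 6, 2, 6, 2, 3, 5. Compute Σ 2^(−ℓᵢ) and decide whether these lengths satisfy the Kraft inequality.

With common denominator 2^6 = 64: Σ 2^(−ℓᵢ) = 32/64 + 2/64 + 1/64 + 1/64 + 16/64 + 1/64 + 16/64 + 8/64 + 2/64 = 79/64 = 1.234375.
Kraft's inequality requires Σ ≤ 1; here Σ = 1.234375 > 1, so no such prefix code exists.

1.234375; no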